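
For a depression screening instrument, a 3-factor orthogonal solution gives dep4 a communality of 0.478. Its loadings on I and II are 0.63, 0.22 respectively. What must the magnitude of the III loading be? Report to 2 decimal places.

0.18

Under orthogonal rotation h² = Σλ², so λ_III² = h² − (0.4453) = 0.478 − 0.4453 = 0.0327.
|λ| = √0.0327 = 0.1808.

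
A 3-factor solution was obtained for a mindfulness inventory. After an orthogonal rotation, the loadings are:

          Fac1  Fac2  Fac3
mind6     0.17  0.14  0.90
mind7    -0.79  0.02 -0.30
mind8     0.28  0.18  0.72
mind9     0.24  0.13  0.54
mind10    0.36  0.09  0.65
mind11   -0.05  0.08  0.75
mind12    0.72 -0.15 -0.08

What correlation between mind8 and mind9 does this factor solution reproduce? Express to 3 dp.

r̂ = Σ λ_i·λ_j across factors = (0.28)(0.24) + (0.18)(0.13) + (0.72)(0.54)
  = +0.0672 +0.0234 +0.3888 = 0.4794

0.479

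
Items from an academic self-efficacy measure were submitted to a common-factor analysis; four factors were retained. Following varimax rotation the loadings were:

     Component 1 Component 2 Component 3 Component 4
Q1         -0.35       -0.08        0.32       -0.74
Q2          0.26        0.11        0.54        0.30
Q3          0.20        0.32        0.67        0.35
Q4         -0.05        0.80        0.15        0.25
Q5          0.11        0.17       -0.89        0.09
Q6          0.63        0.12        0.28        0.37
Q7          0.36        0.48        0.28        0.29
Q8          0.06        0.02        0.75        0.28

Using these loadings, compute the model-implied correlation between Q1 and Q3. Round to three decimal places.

-0.140

r̂ = Σ λ_i·λ_j across factors = (-0.35)(0.20) + (-0.08)(0.32) + (0.32)(0.67) + (-0.74)(0.35)
  = -0.0700 -0.0256 +0.2144 -0.2590 = -0.1402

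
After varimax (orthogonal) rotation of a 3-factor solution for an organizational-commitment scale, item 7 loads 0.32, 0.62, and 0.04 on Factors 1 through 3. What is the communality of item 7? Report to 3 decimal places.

0.488

h² = 0.32² + 0.62² + 0.04² = 0.1024 + 0.3844 + 0.0016 = 0.4884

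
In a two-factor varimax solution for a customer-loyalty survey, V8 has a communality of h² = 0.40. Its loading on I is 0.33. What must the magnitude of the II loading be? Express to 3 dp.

0.540

Under orthogonal rotation h² = Σλ², so λ_II² = h² − (0.1089) = 0.40 − 0.1089 = 0.2911.
|λ| = √0.2911 = 0.5395.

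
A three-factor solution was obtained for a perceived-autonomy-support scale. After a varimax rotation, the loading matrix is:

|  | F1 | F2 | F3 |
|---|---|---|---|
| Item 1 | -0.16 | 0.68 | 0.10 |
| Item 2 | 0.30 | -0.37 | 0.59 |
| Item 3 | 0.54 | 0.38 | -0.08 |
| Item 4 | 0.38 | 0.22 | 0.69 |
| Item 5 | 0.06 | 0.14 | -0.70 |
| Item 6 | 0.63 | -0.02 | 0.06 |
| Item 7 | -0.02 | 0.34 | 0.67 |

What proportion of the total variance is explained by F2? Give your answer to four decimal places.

SS loadings for F2 = 0.68² + (-0.37)² + 0.38² + 0.22² + 0.14² + (-0.02)² + 0.34² = 0.9277
Proportion of variance = 0.9277 / 7 = 0.1325.

0.1325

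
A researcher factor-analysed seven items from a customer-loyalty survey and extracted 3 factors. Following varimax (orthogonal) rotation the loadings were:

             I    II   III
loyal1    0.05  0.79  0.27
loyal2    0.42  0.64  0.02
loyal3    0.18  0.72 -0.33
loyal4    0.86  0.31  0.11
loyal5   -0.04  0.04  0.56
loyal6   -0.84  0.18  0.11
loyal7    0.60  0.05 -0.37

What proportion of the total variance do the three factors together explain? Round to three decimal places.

Communalities: 0.6995, 0.5864, 0.6597, 0.8478, 0.3168, 0.7501, 0.4994; Σh² = 4.3597.
Total variance with 7 standardized items is 7, so the solution explains 4.3597/7 = 0.6228.

0.623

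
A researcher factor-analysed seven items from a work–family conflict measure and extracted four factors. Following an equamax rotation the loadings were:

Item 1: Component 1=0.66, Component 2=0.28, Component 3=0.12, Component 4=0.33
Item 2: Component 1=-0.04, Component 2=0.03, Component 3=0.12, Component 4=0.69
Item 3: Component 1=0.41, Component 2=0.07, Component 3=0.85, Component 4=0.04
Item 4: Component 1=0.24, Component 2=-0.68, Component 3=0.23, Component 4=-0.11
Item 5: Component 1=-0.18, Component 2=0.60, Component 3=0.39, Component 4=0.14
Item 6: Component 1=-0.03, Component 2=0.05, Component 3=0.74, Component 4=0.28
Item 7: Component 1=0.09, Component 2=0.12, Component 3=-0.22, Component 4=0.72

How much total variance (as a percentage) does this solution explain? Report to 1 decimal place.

SS loadings by factor: 0.7043, 0.9235, 1.5523, 1.2151; total = 4.3952.
Total variance with 7 standardized items is 7, so the solution explains 4.3952/7 = 0.6279 = 62.79%.

62.8%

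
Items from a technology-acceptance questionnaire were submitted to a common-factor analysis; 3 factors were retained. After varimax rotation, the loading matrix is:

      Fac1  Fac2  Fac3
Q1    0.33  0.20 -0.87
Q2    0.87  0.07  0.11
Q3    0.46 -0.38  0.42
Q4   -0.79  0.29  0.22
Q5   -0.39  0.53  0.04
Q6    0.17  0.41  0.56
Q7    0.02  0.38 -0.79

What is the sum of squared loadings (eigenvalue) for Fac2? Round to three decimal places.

0.867

SS loadings for Fac2 = 0.20² + 0.07² + (-0.38)² + 0.29² + 0.53² + 0.41² + 0.38² = 0.0400 + 0.0049 + 0.1444 + 0.0841 + 0.2809 + 0.1681 + 0.1444 = 0.8668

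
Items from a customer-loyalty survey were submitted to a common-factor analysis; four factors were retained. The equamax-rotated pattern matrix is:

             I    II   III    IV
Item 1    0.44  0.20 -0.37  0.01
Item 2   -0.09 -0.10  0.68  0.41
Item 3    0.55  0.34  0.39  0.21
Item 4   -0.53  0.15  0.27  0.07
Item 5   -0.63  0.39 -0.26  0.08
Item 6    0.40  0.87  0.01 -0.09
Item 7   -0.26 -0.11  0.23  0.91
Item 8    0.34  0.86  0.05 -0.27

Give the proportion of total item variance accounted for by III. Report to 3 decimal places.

0.118

SS loadings for III = (-0.37)² + 0.68² + 0.39² + 0.27² + (-0.26)² + 0.01² + 0.23² + 0.05² = 0.9474
Proportion of variance = 0.9474 / 8 = 0.1184.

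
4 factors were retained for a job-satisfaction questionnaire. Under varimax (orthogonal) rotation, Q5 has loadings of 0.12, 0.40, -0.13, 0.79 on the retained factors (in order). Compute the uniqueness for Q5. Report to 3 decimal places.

0.185

h² = 0.12² + 0.40² + (-0.13)² + 0.79² = 0.0144 + 0.1600 + 0.0169 + 0.6241 = 0.8154
Uniqueness u² = 1 − h² = 1 − 0.8154 = 0.1846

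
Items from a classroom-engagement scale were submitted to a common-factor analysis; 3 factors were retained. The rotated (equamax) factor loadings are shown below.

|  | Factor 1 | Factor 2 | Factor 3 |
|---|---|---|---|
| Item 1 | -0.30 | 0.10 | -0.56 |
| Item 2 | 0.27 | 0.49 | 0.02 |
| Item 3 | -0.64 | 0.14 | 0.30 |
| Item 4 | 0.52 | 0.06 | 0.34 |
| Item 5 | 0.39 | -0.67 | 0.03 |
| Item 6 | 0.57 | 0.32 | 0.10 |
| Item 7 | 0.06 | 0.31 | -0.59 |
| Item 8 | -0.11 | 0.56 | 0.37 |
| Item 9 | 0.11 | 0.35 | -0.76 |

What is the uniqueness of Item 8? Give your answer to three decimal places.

0.537

h² = (-0.11)² + 0.56² + 0.37² = 0.0121 + 0.3136 + 0.1369 = 0.4626
Uniqueness u² = 1 − h² = 1 − 0.4626 = 0.5374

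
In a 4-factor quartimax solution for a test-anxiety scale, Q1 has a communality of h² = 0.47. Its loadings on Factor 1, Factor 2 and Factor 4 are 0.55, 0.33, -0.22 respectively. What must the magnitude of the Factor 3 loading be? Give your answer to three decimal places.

Under orthogonal rotation h² = Σλ², so λ_Factor 3² = h² − (0.4598) = 0.47 − 0.4598 = 0.0102.
|λ| = √0.0102 = 0.1010.

0.101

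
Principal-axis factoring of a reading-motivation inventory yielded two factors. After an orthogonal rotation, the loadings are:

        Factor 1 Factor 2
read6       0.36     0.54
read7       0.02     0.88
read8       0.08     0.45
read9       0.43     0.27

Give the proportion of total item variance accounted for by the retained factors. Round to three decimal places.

0.416

SS loadings by factor: 0.3213, 1.3414; total = 1.6627.
Total variance with 4 standardized items is 4, so the solution explains 1.6627/4 = 0.4157.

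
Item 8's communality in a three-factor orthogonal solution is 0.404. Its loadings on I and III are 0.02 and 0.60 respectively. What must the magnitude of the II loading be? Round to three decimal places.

0.209

Under orthogonal rotation h² = Σλ², so λ_II² = h² − (0.3604) = 0.404 − 0.3604 = 0.0436.
|λ| = √0.0436 = 0.2088.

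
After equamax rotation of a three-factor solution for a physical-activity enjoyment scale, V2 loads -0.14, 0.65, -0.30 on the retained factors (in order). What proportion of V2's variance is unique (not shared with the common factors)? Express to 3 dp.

h² = (-0.14)² + 0.65² + (-0.30)² = 0.0196 + 0.4225 + 0.0900 = 0.5321
Uniqueness u² = 1 − h² = 1 − 0.5321 = 0.4679

0.468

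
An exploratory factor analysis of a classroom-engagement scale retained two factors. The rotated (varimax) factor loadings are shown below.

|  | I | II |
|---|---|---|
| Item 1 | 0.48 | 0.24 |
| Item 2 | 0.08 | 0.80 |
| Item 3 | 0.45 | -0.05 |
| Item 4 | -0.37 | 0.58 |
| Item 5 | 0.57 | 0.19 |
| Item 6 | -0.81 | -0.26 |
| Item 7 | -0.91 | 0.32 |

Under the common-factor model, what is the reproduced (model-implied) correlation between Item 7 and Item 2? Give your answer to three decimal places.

r̂ = Σ λ_i·λ_j across factors = (-0.91)(0.08) + (0.32)(0.80)
  = -0.0728 +0.2560 = 0.1832

0.183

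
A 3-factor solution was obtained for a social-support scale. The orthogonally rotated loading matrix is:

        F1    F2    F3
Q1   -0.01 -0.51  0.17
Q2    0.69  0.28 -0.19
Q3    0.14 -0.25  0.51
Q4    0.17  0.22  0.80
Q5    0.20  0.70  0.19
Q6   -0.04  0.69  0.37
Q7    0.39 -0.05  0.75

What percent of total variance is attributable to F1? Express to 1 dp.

SS loadings for F1 = (-0.01)² + 0.69² + 0.14² + 0.17² + 0.20² + (-0.04)² + 0.39² = 0.7184
With 7 standardized items, total variance = 7. Proportion = 0.7184/7 = 0.1026 → 10.26%.

10.3%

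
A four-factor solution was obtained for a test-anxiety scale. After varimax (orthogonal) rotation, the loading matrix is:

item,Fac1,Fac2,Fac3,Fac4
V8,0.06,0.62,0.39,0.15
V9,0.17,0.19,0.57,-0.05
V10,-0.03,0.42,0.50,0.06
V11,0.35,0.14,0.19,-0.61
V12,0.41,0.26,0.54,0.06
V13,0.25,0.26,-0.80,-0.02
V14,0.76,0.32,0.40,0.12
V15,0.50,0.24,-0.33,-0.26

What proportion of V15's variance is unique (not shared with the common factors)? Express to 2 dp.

h² = 0.50² + 0.24² + (-0.33)² + (-0.26)² = 0.2500 + 0.0576 + 0.1089 + 0.0676 = 0.4841
Uniqueness u² = 1 − h² = 1 − 0.4841 = 0.5159

0.52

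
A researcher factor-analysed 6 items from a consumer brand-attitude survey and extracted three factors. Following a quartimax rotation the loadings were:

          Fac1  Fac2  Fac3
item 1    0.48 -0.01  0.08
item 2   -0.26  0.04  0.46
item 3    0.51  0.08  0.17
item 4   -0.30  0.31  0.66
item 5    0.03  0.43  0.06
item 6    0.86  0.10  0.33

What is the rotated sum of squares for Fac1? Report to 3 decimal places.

SS loadings for Fac1 = 0.48² + (-0.26)² + 0.51² + (-0.30)² + 0.03² + 0.86² = 0.2304 + 0.0676 + 0.2601 + 0.0900 + 0.0009 + 0.7396 = 1.3886

1.389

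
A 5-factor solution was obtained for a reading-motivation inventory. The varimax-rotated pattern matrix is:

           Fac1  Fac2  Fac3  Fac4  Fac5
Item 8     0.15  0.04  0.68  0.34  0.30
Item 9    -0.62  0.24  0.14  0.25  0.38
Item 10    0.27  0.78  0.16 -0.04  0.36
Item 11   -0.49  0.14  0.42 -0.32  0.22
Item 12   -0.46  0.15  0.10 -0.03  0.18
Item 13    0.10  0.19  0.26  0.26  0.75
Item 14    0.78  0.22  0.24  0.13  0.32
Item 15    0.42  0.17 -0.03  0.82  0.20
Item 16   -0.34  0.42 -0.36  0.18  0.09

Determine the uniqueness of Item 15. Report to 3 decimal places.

0.081

h² = 0.42² + 0.17² + (-0.03)² + 0.82² + 0.20² = 0.1764 + 0.0289 + 0.0009 + 0.6724 + 0.0400 = 0.9186
Uniqueness u² = 1 − h² = 1 − 0.9186 = 0.0814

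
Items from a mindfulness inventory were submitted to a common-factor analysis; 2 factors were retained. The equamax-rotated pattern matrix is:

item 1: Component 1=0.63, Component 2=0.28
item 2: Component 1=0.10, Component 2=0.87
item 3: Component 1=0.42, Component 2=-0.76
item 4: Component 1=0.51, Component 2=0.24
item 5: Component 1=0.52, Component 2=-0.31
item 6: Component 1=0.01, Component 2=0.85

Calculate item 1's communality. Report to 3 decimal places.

0.475

h² = 0.63² + 0.28² = 0.3969 + 0.0784 = 0.4753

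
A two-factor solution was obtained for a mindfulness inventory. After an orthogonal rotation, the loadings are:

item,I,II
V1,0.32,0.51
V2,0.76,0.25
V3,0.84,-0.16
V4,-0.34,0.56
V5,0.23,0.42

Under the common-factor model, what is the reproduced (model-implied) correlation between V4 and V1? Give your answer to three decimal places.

0.177

r̂ = Σ λ_i·λ_j across factors = (-0.34)(0.32) + (0.56)(0.51)
  = -0.1088 +0.2856 = 0.1768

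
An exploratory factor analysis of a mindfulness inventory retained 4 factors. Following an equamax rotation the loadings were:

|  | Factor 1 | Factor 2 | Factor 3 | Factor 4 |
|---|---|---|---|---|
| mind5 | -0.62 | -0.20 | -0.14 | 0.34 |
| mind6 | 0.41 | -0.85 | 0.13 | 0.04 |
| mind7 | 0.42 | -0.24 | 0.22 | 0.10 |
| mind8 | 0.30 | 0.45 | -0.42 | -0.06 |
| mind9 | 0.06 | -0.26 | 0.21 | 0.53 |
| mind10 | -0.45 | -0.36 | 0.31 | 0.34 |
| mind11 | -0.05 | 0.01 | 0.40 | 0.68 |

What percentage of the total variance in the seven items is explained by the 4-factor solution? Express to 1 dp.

Communalities: 0.5596, 0.9091, 0.2924, 0.4725, 0.3962, 0.5438, 0.6250; Σh² = 3.7986.
Total variance with 7 standardized items is 7, so the solution explains 3.7986/7 = 0.5427 = 54.27%.

54.3%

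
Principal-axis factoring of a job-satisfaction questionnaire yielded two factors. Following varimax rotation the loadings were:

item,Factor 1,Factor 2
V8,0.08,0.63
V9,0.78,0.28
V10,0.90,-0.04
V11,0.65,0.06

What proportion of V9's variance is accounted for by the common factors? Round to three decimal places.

0.687

h² = 0.78² + 0.28² = 0.6084 + 0.0784 = 0.6868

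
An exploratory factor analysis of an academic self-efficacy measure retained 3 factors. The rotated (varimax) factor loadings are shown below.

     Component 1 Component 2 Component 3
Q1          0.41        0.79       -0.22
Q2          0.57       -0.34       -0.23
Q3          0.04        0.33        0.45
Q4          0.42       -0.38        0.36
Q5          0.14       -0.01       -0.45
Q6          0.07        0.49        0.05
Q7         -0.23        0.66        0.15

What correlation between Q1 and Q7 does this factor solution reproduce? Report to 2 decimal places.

r̂ = Σ λ_i·λ_j across factors = (0.41)(-0.23) + (0.79)(0.66) + (-0.22)(0.15)
  = -0.0943 +0.5214 -0.0330 = 0.3941

0.39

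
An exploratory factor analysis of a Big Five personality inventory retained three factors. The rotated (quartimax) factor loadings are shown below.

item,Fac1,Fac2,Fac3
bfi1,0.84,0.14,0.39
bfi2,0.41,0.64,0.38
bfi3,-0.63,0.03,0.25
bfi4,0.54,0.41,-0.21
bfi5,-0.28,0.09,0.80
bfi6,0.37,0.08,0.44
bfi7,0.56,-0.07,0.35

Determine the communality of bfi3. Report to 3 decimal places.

h² = (-0.63)² + 0.03² + 0.25² = 0.3969 + 0.0009 + 0.0625 = 0.4603

0.460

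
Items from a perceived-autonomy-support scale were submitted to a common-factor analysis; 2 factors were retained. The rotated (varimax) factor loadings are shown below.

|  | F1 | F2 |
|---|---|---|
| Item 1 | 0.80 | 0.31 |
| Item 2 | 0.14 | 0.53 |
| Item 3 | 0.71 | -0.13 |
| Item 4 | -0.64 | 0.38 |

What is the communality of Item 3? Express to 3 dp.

0.521

h² = 0.71² + (-0.13)² = 0.5041 + 0.0169 = 0.5210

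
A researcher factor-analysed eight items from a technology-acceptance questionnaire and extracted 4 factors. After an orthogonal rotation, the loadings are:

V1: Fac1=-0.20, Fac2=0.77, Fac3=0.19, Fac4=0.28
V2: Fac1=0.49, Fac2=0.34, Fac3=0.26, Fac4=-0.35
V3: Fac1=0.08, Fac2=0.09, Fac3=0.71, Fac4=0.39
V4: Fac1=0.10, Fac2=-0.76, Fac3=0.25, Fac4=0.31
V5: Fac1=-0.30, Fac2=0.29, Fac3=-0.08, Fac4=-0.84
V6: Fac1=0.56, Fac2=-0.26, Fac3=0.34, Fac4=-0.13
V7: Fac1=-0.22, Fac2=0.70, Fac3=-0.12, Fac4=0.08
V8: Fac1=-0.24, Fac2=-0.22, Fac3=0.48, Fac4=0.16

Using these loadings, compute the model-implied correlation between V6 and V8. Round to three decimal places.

r̂ = Σ λ_i·λ_j across factors = (0.56)(-0.24) + (-0.26)(-0.22) + (0.34)(0.48) + (-0.13)(0.16)
  = -0.1344 +0.0572 +0.1632 -0.0208 = 0.0652

0.065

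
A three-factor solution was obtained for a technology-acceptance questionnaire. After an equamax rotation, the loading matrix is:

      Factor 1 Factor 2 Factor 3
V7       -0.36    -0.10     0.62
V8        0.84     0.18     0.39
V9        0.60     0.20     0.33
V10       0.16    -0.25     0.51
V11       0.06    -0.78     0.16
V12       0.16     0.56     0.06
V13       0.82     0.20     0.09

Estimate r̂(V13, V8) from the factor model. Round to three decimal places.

0.760

r̂ = Σ λ_i·λ_j across factors = (0.82)(0.84) + (0.20)(0.18) + (0.09)(0.39)
  = +0.6888 +0.0360 +0.0351 = 0.7599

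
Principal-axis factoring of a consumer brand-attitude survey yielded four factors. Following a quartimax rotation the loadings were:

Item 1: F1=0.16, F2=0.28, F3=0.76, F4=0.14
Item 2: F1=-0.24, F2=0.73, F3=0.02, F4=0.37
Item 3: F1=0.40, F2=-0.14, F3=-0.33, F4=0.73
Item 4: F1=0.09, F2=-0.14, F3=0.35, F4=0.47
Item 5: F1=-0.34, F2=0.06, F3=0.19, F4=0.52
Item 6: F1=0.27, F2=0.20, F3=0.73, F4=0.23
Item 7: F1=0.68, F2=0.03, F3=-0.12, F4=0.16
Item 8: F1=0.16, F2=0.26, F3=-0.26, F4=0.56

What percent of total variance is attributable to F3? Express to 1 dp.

18.3%

SS loadings for F3 = 0.76² + 0.02² + (-0.33)² + 0.35² + 0.19² + 0.73² + (-0.12)² + (-0.26)² = 1.4604
With 8 standardized items, total variance = 8. Proportion = 1.4604/8 = 0.1825 → 18.25%.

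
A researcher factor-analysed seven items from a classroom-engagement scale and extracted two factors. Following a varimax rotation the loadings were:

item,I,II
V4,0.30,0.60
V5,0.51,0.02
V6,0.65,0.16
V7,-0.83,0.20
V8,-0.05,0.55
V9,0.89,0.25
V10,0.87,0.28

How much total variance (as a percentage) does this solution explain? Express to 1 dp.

55.5%

Communalities: 0.4500, 0.2605, 0.4481, 0.7289, 0.3050, 0.8546, 0.8353; Σh² = 3.8824.
Total variance with 7 standardized items is 7, so the solution explains 3.8824/7 = 0.5546 = 55.46%.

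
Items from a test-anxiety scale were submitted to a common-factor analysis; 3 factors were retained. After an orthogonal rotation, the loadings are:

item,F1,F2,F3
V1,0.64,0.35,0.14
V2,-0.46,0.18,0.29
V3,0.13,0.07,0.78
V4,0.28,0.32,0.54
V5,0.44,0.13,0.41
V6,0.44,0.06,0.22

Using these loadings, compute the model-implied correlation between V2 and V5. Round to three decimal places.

-0.060

r̂ = Σ λ_i·λ_j across factors = (-0.46)(0.44) + (0.18)(0.13) + (0.29)(0.41)
  = -0.2024 +0.0234 +0.1189 = -0.0601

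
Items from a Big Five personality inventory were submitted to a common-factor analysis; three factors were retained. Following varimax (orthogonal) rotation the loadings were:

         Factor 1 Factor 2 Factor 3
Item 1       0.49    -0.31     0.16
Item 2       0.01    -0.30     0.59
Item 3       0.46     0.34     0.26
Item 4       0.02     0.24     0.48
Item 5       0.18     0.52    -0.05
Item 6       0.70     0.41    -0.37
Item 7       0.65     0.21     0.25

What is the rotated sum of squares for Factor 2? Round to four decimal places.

SS loadings for Factor 2 = (-0.31)² + (-0.30)² + 0.34² + 0.24² + 0.52² + 0.41² + 0.21² = 0.0961 + 0.0900 + 0.1156 + 0.0576 + 0.2704 + 0.1681 + 0.0441 = 0.8419

0.8419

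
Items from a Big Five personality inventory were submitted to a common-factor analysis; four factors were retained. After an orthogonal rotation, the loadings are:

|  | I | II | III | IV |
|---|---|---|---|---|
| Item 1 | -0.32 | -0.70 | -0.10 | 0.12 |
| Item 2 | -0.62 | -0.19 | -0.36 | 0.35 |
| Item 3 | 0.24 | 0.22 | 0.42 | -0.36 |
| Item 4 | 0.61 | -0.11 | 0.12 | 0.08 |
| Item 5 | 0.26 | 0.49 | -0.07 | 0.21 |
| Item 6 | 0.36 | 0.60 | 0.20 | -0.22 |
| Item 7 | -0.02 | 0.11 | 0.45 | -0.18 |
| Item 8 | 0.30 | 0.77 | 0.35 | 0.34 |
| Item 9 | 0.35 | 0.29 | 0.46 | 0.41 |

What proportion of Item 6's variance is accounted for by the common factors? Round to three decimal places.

h² = 0.36² + 0.60² + 0.20² + (-0.22)² = 0.1296 + 0.3600 + 0.0400 + 0.0484 = 0.5780

0.578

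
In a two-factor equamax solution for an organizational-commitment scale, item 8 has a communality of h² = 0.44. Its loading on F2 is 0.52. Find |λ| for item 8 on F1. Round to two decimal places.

Under orthogonal rotation h² = Σλ², so λ_F1² = h² − (0.2704) = 0.44 − 0.2704 = 0.1696.
|λ| = √0.1696 = 0.4118.

0.41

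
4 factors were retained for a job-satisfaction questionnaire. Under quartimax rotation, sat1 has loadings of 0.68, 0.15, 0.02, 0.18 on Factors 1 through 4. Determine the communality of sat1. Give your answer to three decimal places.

h² = 0.68² + 0.15² + 0.02² + 0.18² = 0.4624 + 0.0225 + 0.0004 + 0.0324 = 0.5177

0.518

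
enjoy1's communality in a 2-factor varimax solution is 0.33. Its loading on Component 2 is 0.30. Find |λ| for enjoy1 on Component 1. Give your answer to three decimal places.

Under orthogonal rotation h² = Σλ², so λ_Component 1² = h² − (0.0900) = 0.33 − 0.0900 = 0.2400.
|λ| = √0.2400 = 0.4899.

0.490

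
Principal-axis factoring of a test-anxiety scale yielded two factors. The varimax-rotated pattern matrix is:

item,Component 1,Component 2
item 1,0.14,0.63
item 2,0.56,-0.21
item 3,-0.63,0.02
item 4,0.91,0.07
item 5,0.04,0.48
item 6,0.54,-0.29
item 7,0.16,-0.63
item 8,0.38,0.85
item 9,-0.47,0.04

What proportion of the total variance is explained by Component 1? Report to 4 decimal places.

SS loadings for Component 1 = 0.14² + 0.56² + (-0.63)² + 0.91² + 0.04² + 0.54² + 0.16² + 0.38² + (-0.47)² = 2.2423
Proportion of variance = 2.2423 / 9 = 0.2491.

0.2491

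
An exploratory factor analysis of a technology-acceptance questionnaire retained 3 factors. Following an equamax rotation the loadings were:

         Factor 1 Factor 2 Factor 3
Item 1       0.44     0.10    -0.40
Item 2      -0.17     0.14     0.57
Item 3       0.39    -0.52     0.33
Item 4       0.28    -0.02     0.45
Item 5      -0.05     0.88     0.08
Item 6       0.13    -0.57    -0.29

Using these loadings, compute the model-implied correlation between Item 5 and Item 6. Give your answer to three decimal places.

-0.531

r̂ = Σ λ_i·λ_j across factors = (-0.05)(0.13) + (0.88)(-0.57) + (0.08)(-0.29)
  = -0.0065 -0.5016 -0.0232 = -0.5313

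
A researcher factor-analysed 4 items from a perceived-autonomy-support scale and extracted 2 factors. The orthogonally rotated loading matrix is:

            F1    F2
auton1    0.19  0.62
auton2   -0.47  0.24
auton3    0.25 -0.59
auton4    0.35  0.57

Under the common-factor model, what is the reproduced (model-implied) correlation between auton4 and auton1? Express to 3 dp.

0.420

r̂ = Σ λ_i·λ_j across factors = (0.35)(0.19) + (0.57)(0.62)
  = +0.0665 +0.3534 = 0.4199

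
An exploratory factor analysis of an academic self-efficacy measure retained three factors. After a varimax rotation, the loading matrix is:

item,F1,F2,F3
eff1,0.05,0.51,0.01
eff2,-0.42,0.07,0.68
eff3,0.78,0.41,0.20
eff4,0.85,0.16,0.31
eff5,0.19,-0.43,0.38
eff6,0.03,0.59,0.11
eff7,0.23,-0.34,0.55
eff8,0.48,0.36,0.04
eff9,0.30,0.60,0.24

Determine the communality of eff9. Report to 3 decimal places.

h² = 0.30² + 0.60² + 0.24² = 0.0900 + 0.3600 + 0.0576 = 0.5076

0.508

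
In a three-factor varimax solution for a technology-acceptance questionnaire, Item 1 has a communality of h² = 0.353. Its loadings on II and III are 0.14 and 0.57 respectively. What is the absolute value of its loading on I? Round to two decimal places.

Under orthogonal rotation h² = Σλ², so λ_I² = h² − (0.3445) = 0.353 − 0.3445 = 0.0085.
|λ| = √0.0085 = 0.0922.

0.09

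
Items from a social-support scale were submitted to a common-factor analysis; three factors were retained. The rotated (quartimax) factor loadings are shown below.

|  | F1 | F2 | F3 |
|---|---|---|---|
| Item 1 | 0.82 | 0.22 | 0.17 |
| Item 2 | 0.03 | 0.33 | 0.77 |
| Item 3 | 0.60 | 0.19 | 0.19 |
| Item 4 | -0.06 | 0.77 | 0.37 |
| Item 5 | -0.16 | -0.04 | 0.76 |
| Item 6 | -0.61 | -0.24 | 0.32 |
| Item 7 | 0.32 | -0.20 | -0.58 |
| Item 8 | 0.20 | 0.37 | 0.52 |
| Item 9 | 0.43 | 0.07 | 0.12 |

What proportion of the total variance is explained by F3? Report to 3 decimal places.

0.233

SS loadings for F3 = 0.17² + 0.77² + 0.19² + 0.37² + 0.76² + 0.32² + (-0.58)² + 0.52² + 0.12² = 2.0960
Proportion of variance = 2.0960 / 9 = 0.2329.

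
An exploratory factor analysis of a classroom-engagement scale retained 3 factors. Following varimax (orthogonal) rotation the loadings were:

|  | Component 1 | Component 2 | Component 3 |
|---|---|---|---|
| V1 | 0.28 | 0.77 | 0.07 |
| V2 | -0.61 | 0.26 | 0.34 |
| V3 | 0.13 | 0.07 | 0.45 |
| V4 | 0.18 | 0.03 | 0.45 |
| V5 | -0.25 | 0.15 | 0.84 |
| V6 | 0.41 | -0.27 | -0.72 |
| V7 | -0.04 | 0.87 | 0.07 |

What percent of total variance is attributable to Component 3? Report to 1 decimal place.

25.1%

SS loadings for Component 3 = 0.07² + 0.34² + 0.45² + 0.45² + 0.84² + (-0.72)² + 0.07² = 1.7544
With 7 standardized items, total variance = 7. Proportion = 1.7544/7 = 0.2506 → 25.06%.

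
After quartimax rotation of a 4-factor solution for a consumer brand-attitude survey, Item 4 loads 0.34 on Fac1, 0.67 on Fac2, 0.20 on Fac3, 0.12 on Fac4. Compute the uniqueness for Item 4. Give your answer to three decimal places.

0.381

h² = 0.34² + 0.67² + 0.20² + 0.12² = 0.1156 + 0.4489 + 0.0400 + 0.0144 = 0.6189
Uniqueness u² = 1 − h² = 1 − 0.6189 = 0.3811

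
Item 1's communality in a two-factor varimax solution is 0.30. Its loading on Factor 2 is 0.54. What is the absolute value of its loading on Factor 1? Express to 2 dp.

Under orthogonal rotation h² = Σλ², so λ_Factor 1² = h² − (0.2916) = 0.30 − 0.2916 = 0.0084.
|λ| = √0.0084 = 0.0917.

0.09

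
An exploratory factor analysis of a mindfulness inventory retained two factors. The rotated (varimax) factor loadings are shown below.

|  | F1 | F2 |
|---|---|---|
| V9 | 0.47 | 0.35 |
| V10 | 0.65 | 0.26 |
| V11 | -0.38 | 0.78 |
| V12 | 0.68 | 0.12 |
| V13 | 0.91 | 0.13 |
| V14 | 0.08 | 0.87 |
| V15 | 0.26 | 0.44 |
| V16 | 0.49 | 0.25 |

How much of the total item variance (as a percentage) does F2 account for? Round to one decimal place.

SS loadings for F2 = 0.35² + 0.26² + 0.78² + 0.12² + 0.13² + 0.87² + 0.44² + 0.25² = 1.8428
With 8 standardized items, total variance = 8. Proportion = 1.8428/8 = 0.2303 → 23.04%.

23.0%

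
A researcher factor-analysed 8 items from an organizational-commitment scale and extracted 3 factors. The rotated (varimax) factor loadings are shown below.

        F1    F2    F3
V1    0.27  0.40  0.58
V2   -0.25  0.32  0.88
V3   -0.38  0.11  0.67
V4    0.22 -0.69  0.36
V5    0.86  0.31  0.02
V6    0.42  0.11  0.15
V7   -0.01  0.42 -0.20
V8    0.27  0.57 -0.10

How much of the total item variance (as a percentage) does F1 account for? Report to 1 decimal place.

SS loadings for F1 = 0.27² + (-0.25)² + (-0.38)² + 0.22² + 0.86² + 0.42² + (-0.01)² + 0.27² = 1.3172
With 8 standardized items, total variance = 8. Proportion = 1.3172/8 = 0.1646 → 16.46%.

16.5%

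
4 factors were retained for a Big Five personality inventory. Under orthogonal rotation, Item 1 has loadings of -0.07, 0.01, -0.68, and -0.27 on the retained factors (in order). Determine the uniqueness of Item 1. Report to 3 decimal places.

0.460

h² = (-0.07)² + 0.01² + (-0.68)² + (-0.27)² = 0.0049 + 0.0001 + 0.4624 + 0.0729 = 0.5403
Uniqueness u² = 1 − h² = 1 − 0.5403 = 0.4597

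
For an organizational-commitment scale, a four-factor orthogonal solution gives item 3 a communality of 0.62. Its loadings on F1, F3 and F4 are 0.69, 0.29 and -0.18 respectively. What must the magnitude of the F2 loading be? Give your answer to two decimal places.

Under orthogonal rotation h² = Σλ², so λ_F2² = h² − (0.5926) = 0.62 − 0.5926 = 0.0274.
|λ| = √0.0274 = 0.1655.

0.17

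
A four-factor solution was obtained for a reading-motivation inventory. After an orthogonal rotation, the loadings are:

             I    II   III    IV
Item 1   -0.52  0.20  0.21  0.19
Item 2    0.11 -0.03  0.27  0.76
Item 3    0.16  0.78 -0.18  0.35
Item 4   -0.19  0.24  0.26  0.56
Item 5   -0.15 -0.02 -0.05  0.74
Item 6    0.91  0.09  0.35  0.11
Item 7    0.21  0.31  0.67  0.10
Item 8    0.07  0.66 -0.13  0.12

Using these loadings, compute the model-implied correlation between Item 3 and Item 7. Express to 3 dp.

r̂ = Σ λ_i·λ_j across factors = (0.16)(0.21) + (0.78)(0.31) + (-0.18)(0.67) + (0.35)(0.10)
  = +0.0336 +0.2418 -0.1206 +0.0350 = 0.1898

0.190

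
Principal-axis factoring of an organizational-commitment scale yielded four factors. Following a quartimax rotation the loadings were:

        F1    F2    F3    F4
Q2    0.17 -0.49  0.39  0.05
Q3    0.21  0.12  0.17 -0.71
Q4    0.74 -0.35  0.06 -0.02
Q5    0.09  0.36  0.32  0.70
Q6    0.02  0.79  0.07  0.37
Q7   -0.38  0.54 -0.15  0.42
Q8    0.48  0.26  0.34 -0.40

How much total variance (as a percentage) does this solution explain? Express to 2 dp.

62.77%

SS loadings by factor: 1.0039, 1.4899, 0.4300, 1.4703; total = 4.3941.
Total variance with 7 standardized items is 7, so the solution explains 4.3941/7 = 0.6277 = 62.77%.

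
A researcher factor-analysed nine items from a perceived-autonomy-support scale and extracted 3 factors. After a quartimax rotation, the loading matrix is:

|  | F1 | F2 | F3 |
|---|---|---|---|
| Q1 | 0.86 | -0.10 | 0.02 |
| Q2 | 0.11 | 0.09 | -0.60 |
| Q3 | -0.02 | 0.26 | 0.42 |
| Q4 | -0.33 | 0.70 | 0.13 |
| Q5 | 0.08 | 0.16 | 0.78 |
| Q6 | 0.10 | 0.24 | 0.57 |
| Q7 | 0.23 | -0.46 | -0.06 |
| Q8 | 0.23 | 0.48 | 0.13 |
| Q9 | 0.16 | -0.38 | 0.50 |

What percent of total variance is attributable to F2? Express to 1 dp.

13.8%

SS loadings for F2 = (-0.10)² + 0.09² + 0.26² + 0.70² + 0.16² + 0.24² + (-0.46)² + 0.48² + (-0.38)² = 1.2453
With 9 standardized items, total variance = 9. Proportion = 1.2453/9 = 0.1384 → 13.84%.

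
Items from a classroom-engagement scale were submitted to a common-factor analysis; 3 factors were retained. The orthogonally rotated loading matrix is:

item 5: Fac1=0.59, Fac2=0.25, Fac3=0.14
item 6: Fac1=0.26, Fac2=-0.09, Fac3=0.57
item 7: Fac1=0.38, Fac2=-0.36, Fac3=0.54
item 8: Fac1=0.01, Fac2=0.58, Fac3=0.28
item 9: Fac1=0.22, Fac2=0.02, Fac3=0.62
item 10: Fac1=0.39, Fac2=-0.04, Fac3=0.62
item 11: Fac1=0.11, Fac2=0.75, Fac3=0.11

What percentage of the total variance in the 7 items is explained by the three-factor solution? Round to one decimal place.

Communalities: 0.4302, 0.4006, 0.5656, 0.4149, 0.4332, 0.5381, 0.5867; Σh² = 3.3693.
Total variance with 7 standardized items is 7, so the solution explains 3.3693/7 = 0.4813 = 48.13%.

48.1%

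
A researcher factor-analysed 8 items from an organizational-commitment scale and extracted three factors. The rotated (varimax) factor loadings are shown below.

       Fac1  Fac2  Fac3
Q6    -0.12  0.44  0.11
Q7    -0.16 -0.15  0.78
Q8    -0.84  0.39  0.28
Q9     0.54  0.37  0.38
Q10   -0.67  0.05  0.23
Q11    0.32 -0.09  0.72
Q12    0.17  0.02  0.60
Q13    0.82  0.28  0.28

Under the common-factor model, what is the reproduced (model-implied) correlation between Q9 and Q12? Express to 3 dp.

r̂ = Σ λ_i·λ_j across factors = (0.54)(0.17) + (0.37)(0.02) + (0.38)(0.60)
  = +0.0918 +0.0074 +0.2280 = 0.3272

0.327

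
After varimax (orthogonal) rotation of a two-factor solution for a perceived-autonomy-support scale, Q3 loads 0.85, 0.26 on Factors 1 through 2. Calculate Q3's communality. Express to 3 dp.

0.790

h² = 0.85² + 0.26² = 0.7225 + 0.0676 = 0.7901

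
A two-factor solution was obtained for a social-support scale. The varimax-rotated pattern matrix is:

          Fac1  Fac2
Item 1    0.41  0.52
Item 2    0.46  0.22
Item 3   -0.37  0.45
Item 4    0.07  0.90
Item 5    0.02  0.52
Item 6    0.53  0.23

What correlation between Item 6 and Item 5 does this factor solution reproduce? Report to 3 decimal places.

r̂ = Σ λ_i·λ_j across factors = (0.53)(0.02) + (0.23)(0.52)
  = +0.0106 +0.1196 = 0.1302

0.130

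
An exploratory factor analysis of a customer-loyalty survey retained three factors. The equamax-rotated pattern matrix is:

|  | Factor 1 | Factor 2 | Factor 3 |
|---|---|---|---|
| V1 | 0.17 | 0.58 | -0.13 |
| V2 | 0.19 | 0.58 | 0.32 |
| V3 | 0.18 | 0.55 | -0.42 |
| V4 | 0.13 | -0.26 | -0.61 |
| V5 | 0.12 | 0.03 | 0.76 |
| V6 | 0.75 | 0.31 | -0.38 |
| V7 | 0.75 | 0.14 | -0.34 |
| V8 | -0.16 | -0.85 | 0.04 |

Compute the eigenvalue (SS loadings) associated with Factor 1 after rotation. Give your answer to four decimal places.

SS loadings for Factor 1 = 0.17² + 0.19² + 0.18² + 0.13² + 0.12² + 0.75² + 0.75² + (-0.16)² = 0.0289 + 0.0361 + 0.0324 + 0.0169 + 0.0144 + 0.5625 + 0.5625 + 0.0256 = 1.2793

1.2793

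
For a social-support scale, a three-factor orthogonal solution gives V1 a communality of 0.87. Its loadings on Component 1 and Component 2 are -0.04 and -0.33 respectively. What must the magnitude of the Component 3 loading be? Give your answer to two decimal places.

Under orthogonal rotation h² = Σλ², so λ_Component 3² = h² − (0.1105) = 0.87 − 0.1105 = 0.7595.
|λ| = √0.7595 = 0.8715.

0.87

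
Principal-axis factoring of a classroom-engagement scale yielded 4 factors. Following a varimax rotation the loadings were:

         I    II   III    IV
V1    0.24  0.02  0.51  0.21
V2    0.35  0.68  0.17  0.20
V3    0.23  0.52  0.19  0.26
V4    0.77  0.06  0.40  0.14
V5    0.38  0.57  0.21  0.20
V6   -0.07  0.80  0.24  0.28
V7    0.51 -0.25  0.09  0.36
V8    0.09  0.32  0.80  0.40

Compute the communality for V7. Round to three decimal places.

h² = 0.51² + (-0.25)² + 0.09² + 0.36² = 0.2601 + 0.0625 + 0.0081 + 0.1296 = 0.4603

0.460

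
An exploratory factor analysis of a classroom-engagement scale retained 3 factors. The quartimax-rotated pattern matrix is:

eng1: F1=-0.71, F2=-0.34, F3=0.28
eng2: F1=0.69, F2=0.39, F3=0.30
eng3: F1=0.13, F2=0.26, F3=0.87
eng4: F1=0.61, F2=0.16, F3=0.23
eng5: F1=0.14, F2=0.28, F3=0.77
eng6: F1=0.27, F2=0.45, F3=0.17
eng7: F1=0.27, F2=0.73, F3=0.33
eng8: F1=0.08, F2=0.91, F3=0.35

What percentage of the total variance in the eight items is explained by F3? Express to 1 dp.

SS loadings for F3 = 0.28² + 0.30² + 0.87² + 0.23² + 0.77² + 0.17² + 0.33² + 0.35² = 1.8314
With 8 standardized items, total variance = 8. Proportion = 1.8314/8 = 0.2289 → 22.89%.

22.9%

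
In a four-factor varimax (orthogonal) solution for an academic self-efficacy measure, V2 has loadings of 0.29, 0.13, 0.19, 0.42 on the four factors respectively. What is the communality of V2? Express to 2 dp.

h² = 0.29² + 0.13² + 0.19² + 0.42² = 0.0841 + 0.0169 + 0.0361 + 0.1764 = 0.3135

0.31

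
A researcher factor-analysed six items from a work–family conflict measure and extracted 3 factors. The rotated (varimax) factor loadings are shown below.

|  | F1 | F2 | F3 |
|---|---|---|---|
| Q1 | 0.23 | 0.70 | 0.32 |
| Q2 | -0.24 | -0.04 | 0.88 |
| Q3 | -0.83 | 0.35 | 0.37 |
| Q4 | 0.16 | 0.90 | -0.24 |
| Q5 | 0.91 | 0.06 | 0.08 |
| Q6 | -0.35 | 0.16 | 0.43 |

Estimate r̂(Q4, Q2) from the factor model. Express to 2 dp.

r̂ = Σ λ_i·λ_j across factors = (0.16)(-0.24) + (0.90)(-0.04) + (-0.24)(0.88)
  = -0.0384 -0.0360 -0.2112 = -0.2856

-0.29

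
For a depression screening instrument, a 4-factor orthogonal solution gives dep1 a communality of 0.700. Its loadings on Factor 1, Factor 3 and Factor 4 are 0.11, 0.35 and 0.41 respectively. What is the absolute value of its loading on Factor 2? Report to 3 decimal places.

Under orthogonal rotation h² = Σλ², so λ_Factor 2² = h² − (0.3027) = 0.700 − 0.3027 = 0.3973.
|λ| = √0.3973 = 0.6303.

0.630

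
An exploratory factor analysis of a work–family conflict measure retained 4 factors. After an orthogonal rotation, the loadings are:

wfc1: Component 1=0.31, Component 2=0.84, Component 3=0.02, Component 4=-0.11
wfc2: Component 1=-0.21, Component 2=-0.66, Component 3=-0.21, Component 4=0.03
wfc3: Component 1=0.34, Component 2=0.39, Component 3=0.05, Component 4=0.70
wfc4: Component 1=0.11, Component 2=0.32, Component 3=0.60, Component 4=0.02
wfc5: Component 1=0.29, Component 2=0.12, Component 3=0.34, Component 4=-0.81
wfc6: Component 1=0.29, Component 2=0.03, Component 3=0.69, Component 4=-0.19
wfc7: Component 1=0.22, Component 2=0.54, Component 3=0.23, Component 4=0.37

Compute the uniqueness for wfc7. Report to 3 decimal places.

h² = 0.22² + 0.54² + 0.23² + 0.37² = 0.0484 + 0.2916 + 0.0529 + 0.1369 = 0.5298
Uniqueness u² = 1 − h² = 1 − 0.5298 = 0.4702

0.470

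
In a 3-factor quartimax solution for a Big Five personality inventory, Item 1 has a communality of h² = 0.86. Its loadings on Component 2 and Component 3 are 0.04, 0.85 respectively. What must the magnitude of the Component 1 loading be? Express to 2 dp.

0.37

Under orthogonal rotation h² = Σλ², so λ_Component 1² = h² − (0.7241) = 0.86 − 0.7241 = 0.1359.
|λ| = √0.1359 = 0.3686.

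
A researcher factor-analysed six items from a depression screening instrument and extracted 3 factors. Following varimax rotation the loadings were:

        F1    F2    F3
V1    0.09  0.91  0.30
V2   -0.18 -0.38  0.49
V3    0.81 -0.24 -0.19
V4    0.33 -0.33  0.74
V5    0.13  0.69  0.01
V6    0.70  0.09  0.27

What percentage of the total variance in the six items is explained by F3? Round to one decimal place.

SS loadings for F3 = 0.30² + 0.49² + (-0.19)² + 0.74² + 0.01² + 0.27² = 0.9868
With 6 standardized items, total variance = 6. Proportion = 0.9868/6 = 0.1645 → 16.45%.

16.4%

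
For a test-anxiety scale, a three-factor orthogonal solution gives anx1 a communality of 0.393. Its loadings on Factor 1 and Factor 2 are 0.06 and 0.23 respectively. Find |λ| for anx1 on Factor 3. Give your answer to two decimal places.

Under orthogonal rotation h² = Σλ², so λ_Factor 3² = h² − (0.0565) = 0.393 − 0.0565 = 0.3365.
|λ| = √0.3365 = 0.5801.

0.58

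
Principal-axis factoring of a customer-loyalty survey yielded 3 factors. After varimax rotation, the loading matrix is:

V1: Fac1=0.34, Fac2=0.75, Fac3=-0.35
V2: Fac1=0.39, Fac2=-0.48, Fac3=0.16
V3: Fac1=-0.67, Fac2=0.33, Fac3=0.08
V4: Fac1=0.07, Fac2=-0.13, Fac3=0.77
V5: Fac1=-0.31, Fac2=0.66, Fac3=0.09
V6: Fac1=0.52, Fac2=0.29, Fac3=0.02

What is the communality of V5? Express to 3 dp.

0.540

h² = (-0.31)² + 0.66² + 0.09² = 0.0961 + 0.4356 + 0.0081 = 0.5398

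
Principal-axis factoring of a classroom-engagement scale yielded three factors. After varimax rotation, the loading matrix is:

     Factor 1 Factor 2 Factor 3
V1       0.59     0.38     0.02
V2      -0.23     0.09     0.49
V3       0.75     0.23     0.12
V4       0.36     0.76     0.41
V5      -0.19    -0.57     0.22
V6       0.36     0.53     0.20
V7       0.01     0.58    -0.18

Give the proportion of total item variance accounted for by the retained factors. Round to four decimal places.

0.5040

SS loadings by factor: 1.2589, 1.7252, 0.5438; total = 3.5279.
Total variance with 7 standardized items is 7, so the solution explains 3.5279/7 = 0.5040.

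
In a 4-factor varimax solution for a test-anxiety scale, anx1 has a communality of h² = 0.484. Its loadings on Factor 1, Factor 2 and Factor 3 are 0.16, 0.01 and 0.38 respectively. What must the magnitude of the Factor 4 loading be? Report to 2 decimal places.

Under orthogonal rotation h² = Σλ², so λ_Factor 4² = h² − (0.1701) = 0.484 − 0.1701 = 0.3139.
|λ| = √0.3139 = 0.5603.

0.56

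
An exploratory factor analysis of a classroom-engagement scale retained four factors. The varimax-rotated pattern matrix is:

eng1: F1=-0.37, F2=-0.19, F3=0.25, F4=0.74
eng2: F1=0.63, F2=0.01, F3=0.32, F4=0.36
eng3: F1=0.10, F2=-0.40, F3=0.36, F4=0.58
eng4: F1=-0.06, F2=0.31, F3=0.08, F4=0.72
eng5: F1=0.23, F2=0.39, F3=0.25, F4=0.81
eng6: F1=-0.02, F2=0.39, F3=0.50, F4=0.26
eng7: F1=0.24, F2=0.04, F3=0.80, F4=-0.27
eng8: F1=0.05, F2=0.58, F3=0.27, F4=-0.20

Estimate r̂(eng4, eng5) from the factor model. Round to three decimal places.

0.710

r̂ = Σ λ_i·λ_j across factors = (-0.06)(0.23) + (0.31)(0.39) + (0.08)(0.25) + (0.72)(0.81)
  = -0.0138 +0.1209 +0.0200 +0.5832 = 0.7103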